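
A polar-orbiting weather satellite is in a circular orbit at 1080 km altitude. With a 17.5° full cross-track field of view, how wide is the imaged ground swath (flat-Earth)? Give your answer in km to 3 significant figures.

Half-angle = 17.5°/2 = 8.75°.
Swath width ≈ 2h·tan(θ/2) = 2 × 1080 × tan(8.75°) = 332.5 km.

332 km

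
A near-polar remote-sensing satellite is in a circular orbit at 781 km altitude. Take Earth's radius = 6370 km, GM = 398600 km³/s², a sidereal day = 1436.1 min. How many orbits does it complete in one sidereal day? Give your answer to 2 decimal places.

Semi-major axis a = 6370 + 781 = 7151 km. Period T = 2π√(a³/μ) = 2π√(7151³/398600) = 6018.1 s = 100.30 min.
Orbits per sidereal day = 86166 / 6018.1 = 14.318.

14.32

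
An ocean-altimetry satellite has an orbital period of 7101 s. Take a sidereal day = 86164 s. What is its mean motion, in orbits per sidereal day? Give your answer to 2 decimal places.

Orbits per sidereal day = 86164 / 7101.0 = 12.134.

12.13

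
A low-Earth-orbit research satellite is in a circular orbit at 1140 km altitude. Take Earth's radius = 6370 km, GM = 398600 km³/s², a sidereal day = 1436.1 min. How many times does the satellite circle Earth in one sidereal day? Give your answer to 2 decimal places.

13.30

Semi-major axis a = 6370 + 1140 = 7510 km. Period T = 2π√(a³/μ) = 2π√(7510³/398600) = 6477.0 s = 107.95 min.
Orbits per sidereal day = 86166 / 6477.0 = 13.303.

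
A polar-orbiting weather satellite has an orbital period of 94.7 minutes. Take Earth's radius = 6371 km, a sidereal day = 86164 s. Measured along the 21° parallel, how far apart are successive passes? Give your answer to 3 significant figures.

T = 94.7 min = 5682.0 s.
Node shift per orbit = (5682.0/86164) × 360° = 23.74°.
Equatorial spacing = 23.74 × 111.2 km/° = 2640 km.
At 21° latitude, spacing = 2640 × cos(21°) = 2464 km.

2460 km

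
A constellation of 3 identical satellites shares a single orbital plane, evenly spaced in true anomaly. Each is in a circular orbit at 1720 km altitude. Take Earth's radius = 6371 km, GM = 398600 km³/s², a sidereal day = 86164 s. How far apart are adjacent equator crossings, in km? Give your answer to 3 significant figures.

Semi-major axis a = 6371 + 1720 = 8091 km. Period T = 2π√(a³/μ) = 2π√(8091³/398600) = 7242.9 s = 120.72 min.
Single-satellite node shift = (7242.9/86164) × 360° = 30.26°.
With 3 satellites evenly phased, successive equator crossings are 30.26/3 = 10.087° apart.
That is 10.087 × 111.2 = 1122 km at the equator.

1120 km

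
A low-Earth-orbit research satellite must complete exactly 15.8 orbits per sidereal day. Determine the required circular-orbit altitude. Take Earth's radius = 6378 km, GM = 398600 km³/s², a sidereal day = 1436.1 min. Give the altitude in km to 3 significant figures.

318 km

Required period T = 86166 / 15.8 = 5453.5 s.
From T = 2π√(a³/μ): a = (μ T²/4π²)^(1/3) = (398600 × 5453.5² / 4π²)^(1/3) = 6696 km.
Altitude h = a − R = 6696 − 6378 = 318 km.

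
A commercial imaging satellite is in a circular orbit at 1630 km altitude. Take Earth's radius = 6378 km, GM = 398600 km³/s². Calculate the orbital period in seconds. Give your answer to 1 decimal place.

Semi-major axis a = 6378 + 1630 = 8008 km. Period T = 2π√(a³/μ) = 2π√(8008³/398600) = 7131.8 s = 118.86 min.

7131.8 seconds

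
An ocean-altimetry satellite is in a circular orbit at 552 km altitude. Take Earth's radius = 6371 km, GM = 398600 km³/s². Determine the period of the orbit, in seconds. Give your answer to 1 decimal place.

Semi-major axis a = 6371 + 552 = 6923 km. Period T = 2π√(a³/μ) = 2π√(6923³/398600) = 5732.6 s = 95.54 min.

5732.6 seconds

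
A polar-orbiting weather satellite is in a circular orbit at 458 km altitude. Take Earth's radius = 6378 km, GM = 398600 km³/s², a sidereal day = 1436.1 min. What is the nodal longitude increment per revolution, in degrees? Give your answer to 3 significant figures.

23.5°

Semi-major axis a = 6378 + 458 = 6836 km. Period T = 2π√(a³/μ) = 2π√(6836³/398600) = 5624.9 s = 93.75 min.
During one orbit Earth rotates (5624.9 / 86166) × 360° = 23.50°.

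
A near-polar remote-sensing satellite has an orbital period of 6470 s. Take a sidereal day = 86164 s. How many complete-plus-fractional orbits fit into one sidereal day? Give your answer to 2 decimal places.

13.32

Orbits per sidereal day = 86164 / 6470.0 = 13.317.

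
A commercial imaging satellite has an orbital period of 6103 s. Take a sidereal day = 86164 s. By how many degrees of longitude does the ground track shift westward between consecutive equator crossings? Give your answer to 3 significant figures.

25.5°

During one orbit Earth rotates (6103.0 / 86164) × 360° = 25.50°.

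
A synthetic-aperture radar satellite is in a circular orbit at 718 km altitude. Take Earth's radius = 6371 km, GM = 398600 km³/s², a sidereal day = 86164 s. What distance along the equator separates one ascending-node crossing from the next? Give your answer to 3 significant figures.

Semi-major axis a = 6371 + 718 = 7089 km. Period T = 2π√(a³/μ) = 2π√(7089³/398600) = 5940.0 s = 99.00 min.
During one orbit Earth rotates (5940.0 / 86164) × 360° = 24.82°.
At the equator that is 24.82° × (2π·6371/360) km/° = 24.82 × 111.2 = 2760 km.

2760 km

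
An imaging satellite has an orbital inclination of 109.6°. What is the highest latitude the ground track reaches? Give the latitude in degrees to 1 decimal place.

70.4°

Retrograde orbit: the ground track reaches ±(180° − i) = ±(180 − 109.6) = ±70.4°.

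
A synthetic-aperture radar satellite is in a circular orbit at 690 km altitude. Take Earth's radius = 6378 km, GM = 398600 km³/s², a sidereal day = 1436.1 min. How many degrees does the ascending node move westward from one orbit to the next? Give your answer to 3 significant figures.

Semi-major axis a = 6378 + 690 = 7068 km. Period T = 2π√(a³/μ) = 2π√(7068³/398600) = 5913.7 s = 98.56 min.
During one orbit Earth rotates (5913.7 / 86166) × 360° = 24.71°.

24.7°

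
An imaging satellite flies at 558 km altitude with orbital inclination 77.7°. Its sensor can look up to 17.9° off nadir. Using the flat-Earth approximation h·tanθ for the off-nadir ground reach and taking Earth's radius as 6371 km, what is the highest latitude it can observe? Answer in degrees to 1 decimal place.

79.3°

For a prograde orbit the ground track reaches latitude ±i = ±77.7°.
Sensor half-swath on the ground ≈ 558·tan(17.9°) = 180 km = 1.62° of latitude.
Maximum observable latitude ≈ 77.7 + 1.62 = 79.3°.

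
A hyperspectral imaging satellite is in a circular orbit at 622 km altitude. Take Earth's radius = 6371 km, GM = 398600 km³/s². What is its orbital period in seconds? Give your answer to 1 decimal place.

Semi-major axis a = 6371 + 622 = 6993 km. Period T = 2π√(a³/μ) = 2π√(6993³/398600) = 5819.8 s = 97.00 min.

5819.8 seconds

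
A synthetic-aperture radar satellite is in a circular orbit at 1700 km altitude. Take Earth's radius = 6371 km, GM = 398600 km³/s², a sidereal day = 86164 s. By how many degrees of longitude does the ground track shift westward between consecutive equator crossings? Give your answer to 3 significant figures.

Semi-major axis a = 6371 + 1700 = 8071 km. Period T = 2π√(a³/μ) = 2π√(8071³/398600) = 7216.1 s = 120.27 min.
During one orbit Earth rotates (7216.1 / 86164) × 360° = 30.15°.

30.1°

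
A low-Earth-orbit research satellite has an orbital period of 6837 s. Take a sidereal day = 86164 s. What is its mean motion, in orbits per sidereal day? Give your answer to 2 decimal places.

Orbits per sidereal day = 86164 / 6837.0 = 12.603.

12.60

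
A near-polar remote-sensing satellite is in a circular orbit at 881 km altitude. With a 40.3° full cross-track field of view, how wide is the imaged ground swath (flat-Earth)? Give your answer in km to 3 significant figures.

Half-angle = 40.3°/2 = 20.15°.
Swath width ≈ 2h·tan(θ/2) = 2 × 881 × tan(20.15°) = 646.5 km.

647 km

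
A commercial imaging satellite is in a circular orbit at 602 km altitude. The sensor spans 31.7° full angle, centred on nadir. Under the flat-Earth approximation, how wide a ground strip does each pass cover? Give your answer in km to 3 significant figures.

342 km

Half-angle = 31.7°/2 = 15.85°.
Swath width ≈ 2h·tan(θ/2) = 2 × 602 × tan(15.85°) = 341.8 km.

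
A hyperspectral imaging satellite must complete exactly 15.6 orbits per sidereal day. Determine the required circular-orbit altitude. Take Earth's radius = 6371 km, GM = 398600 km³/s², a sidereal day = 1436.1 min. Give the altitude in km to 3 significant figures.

Required period T = 86166 / 15.6 = 5523.5 s.
From T = 2π√(a³/μ): a = (μ T²/4π²)^(1/3) = (398600 × 5523.5² / 4π²)^(1/3) = 6754 km.
Altitude h = a − R = 6754 − 6371 = 383 km.

383 km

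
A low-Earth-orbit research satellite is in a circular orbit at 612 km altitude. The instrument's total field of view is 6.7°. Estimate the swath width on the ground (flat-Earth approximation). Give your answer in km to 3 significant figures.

71.6 km

Half-angle = 6.7°/2 = 3.35°.
Swath width ≈ 2h·tan(θ/2) = 2 × 612 × tan(3.35°) = 71.6 km.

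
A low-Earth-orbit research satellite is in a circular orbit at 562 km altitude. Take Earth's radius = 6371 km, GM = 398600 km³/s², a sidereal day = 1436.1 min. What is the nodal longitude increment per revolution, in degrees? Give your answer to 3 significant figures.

24.0°

Semi-major axis a = 6371 + 562 = 6933 km. Period T = 2π√(a³/μ) = 2π√(6933³/398600) = 5745.0 s = 95.75 min.
During one orbit Earth rotates (5745.0 / 86166) × 360° = 24.00°.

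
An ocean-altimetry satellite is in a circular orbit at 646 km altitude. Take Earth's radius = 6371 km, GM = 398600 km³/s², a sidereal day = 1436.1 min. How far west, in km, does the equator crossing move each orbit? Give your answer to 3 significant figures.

Semi-major axis a = 6371 + 646 = 7017 km. Period T = 2π√(a³/μ) = 2π√(7017³/398600) = 5849.8 s = 97.50 min.
During one orbit Earth rotates (5849.8 / 86166) × 360° = 24.44°.
At the equator that is 24.44° × (2π·6371/360) km/° = 24.44 × 111.2 = 2718 km.

2720 km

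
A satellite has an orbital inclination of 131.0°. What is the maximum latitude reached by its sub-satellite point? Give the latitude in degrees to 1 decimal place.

Retrograde orbit: the ground track reaches ±(180° − i) = ±(180 − 131.0) = ±49.0°.

49.0°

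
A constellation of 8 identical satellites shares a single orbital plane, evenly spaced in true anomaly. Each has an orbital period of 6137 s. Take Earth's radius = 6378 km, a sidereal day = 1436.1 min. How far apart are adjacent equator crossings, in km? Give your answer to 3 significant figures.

357 km

Single-satellite node shift = (6137.0/86166) × 360° = 25.64°.
With 8 satellites evenly phased, successive equator crossings are 25.64/8 = 3.205° apart.
That is 3.205 × 111.3 = 357 km at the equator.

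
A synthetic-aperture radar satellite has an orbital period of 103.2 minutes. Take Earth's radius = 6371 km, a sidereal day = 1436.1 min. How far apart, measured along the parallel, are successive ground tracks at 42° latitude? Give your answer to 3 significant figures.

T = 103.2 min = 6192.0 s.
Node shift per orbit = (6192.0/86166) × 360° = 25.87°.
Equatorial spacing = 25.87 × 111.2 km/° = 2877 km.
At 42° latitude, spacing = 2877 × cos(42°) = 2138 km.

2140 km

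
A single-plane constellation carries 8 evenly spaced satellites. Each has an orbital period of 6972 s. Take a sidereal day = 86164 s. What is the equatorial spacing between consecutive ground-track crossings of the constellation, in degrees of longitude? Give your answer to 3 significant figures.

3.64°

Single-satellite node shift = (6972.0/86164) × 360° = 29.13°.
With 8 satellites evenly phased, successive equator crossings are 29.13/8 = 3.641° apart.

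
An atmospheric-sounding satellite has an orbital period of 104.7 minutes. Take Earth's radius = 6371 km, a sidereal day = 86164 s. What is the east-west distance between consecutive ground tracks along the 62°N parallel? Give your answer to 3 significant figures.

T = 104.7 min = 6282.0 s.
Node shift per orbit = (6282.0/86164) × 360° = 26.25°.
Equatorial spacing = 26.25 × 111.2 km/° = 2918 km.
At 62° latitude, spacing = 2918 × cos(62°) = 1370 km.

1370 km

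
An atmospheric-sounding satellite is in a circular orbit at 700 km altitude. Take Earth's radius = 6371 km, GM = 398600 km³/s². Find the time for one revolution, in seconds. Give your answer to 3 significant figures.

Semi-major axis a = 6371 + 700 = 7071 km. Period T = 2π√(a³/μ) = 2π√(7071³/398600) = 5917.4 s = 98.62 min.

5920 seconds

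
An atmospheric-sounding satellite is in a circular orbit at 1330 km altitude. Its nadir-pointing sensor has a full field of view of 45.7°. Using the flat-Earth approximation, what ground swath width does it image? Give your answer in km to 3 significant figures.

1120 km

Half-angle = 45.7°/2 = 22.85°.
Swath width ≈ 2h·tan(θ/2) = 2 × 1330 × tan(22.85°) = 1120.9 km.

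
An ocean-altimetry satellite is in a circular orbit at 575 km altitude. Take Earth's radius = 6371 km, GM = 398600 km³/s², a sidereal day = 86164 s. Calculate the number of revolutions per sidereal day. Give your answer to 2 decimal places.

14.96

Semi-major axis a = 6371 + 575 = 6946 km. Period T = 2π√(a³/μ) = 2π√(6946³/398600) = 5761.2 s = 96.02 min.
Orbits per sidereal day = 86164 / 5761.2 = 14.956.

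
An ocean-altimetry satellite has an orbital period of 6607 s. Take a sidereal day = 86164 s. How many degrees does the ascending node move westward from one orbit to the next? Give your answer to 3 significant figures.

During one orbit Earth rotates (6607.0 / 86164) × 360° = 27.60°.

27.6°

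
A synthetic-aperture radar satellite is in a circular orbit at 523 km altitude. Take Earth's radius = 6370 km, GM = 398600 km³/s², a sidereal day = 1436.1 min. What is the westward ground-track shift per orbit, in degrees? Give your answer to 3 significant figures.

23.8°

Semi-major axis a = 6370 + 523 = 6893 km. Period T = 2π√(a³/μ) = 2π√(6893³/398600) = 5695.4 s = 94.92 min.
During one orbit Earth rotates (5695.4 / 86166) × 360° = 23.80°.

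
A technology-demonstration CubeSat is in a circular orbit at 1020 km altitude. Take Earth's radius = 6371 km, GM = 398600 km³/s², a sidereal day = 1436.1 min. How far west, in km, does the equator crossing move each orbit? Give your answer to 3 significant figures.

2940 km

Semi-major axis a = 6371 + 1020 = 7391 km. Period T = 2π√(a³/μ) = 2π√(7391³/398600) = 6323.6 s = 105.39 min.
During one orbit Earth rotates (6323.6 / 86166) × 360° = 26.42°.
At the equator that is 26.42° × (2π·6371/360) km/° = 26.42 × 111.2 = 2938 km.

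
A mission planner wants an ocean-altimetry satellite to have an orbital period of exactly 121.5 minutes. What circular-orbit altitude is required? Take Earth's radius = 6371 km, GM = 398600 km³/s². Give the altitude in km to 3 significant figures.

T = 121.5 min = 7290.0 s.
From T = 2π√(a³/μ): a = (μ T²/4π²)^(1/3) = (398600 × 7290.0² / 4π²)^(1/3) = 8126 km.
Altitude h = a − R = 8126 − 6371 = 1755 km.

1760 km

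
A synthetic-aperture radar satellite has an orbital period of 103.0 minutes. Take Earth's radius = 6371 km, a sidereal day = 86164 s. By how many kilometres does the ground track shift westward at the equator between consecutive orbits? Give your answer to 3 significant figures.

2870 km

T = 103.0 min = 6180.0 s.
During one orbit Earth rotates (6180.0 / 86164) × 360° = 25.82°.
At the equator that is 25.82° × (2π·6371/360) km/° = 25.82 × 111.2 = 2871 km.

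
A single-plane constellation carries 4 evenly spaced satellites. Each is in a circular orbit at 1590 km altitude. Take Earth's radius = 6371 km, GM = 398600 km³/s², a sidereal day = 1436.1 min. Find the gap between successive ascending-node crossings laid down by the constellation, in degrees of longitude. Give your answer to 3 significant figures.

Semi-major axis a = 6371 + 1590 = 7961 km. Period T = 2π√(a³/μ) = 2π√(7961³/398600) = 7069.1 s = 117.82 min.
Single-satellite node shift = (7069.1/86166) × 360° = 29.53°.
With 4 satellites evenly phased, successive equator crossings are 29.53/4 = 7.384° apart.

7.38°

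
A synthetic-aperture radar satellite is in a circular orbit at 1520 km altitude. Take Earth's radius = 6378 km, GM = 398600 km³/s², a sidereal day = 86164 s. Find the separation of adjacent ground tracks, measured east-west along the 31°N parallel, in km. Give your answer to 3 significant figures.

Semi-major axis a = 6378 + 1520 = 7898 km. Period T = 2π√(a³/μ) = 2π√(7898³/398600) = 6985.3 s = 116.42 min.
Node shift per orbit = (6985.3/86164) × 360° = 29.19°.
Equatorial spacing = 29.19 × 111.3 km/° = 3249 km.
At 31° latitude, spacing = 3249 × cos(31°) = 2785 km.

2780 km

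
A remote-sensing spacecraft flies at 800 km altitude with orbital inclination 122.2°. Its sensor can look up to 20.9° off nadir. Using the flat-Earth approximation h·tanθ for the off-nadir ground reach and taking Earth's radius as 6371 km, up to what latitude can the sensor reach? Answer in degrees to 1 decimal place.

Retrograde orbit: the ground track reaches ±(180° − i) = ±(180 − 122.2) = ±57.8°.
Sensor half-swath on the ground ≈ 800·tan(20.9°) = 305 km = 2.75° of latitude.
Maximum observable latitude ≈ 57.8 + 2.75 = 60.5°.

60.5°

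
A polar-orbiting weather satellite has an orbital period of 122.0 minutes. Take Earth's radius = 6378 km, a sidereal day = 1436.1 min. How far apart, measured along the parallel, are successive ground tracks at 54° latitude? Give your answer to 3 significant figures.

2000 km

T = 122.0 min = 7320.0 s.
Node shift per orbit = (7320.0/86166) × 360° = 30.58°.
Equatorial spacing = 30.58 × 111.3 km/° = 3404 km.
At 54° latitude, spacing = 3404 × cos(54°) = 2001 km.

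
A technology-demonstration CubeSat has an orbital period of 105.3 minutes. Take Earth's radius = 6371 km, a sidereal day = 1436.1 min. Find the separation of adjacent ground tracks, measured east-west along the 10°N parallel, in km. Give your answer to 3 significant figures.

T = 105.3 min = 6318.0 s.
Node shift per orbit = (6318.0/86166) × 360° = 26.40°.
Equatorial spacing = 26.40 × 111.2 km/° = 2935 km.
At 10° latitude, spacing = 2935 × cos(10°) = 2891 km.

2890 km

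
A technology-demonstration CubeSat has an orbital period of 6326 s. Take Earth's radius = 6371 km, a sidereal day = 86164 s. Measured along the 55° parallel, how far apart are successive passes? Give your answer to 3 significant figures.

1690 km

Node shift per orbit = (6326.0/86164) × 360° = 26.43°.
Equatorial spacing = 26.43 × 111.2 km/° = 2939 km.
At 55° latitude, spacing = 2939 × cos(55°) = 1686 km.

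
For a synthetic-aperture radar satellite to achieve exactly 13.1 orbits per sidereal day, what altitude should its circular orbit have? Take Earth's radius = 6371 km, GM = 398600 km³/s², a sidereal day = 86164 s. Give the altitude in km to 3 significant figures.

1220 km

Required period T = 86164 / 13.1 = 6577.4 s.
From T = 2π√(a³/μ): a = (μ T²/4π²)^(1/3) = (398600 × 6577.4² / 4π²)^(1/3) = 7587 km.
Altitude h = a − R = 7587 − 6371 = 1216 km.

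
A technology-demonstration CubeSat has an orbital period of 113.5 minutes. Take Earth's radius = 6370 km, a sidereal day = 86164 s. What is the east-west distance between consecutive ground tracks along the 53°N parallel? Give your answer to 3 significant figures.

T = 113.5 min = 6810.0 s.
Node shift per orbit = (6810.0/86164) × 360° = 28.45°.
Equatorial spacing = 28.45 × 111.2 km/° = 3163 km.
At 53° latitude, spacing = 3163 × cos(53°) = 1904 km.

1900 km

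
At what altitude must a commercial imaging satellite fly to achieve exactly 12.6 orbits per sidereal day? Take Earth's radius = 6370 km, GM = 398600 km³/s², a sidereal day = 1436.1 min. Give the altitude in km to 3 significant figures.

Required period T = 86166 / 12.6 = 6838.6 s.
From T = 2π√(a³/μ): a = (μ T²/4π²)^(1/3) = (398600 × 6838.6² / 4π²)^(1/3) = 7787 km.
Altitude h = a − R = 7787 − 6370 = 1417 km.

1420 km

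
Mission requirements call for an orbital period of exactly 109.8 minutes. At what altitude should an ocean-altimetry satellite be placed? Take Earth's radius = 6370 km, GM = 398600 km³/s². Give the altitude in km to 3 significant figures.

T = 109.8 min = 6588.0 s.
From T = 2π√(a³/μ): a = (μ T²/4π²)^(1/3) = (398600 × 6588.0² / 4π²)^(1/3) = 7596 km.
Altitude h = a − R = 7596 − 6370 = 1226 km.

1230 km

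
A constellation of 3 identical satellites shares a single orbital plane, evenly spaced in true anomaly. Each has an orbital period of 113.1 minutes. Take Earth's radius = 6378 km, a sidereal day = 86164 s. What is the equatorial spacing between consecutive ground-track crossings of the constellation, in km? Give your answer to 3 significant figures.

T = 113.1 min = 6786.0 s.
Single-satellite node shift = (6786.0/86164) × 360° = 28.35°.
With 3 satellites evenly phased, successive equator crossings are 28.35/3 = 9.451° apart.
That is 9.451 × 111.3 = 1052 km at the equator.

1050 km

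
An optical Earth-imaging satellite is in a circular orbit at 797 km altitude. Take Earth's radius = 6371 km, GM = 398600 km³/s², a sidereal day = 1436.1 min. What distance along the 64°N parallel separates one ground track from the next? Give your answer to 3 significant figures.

1230 km

Semi-major axis a = 6371 + 797 = 7168 km. Period T = 2π√(a³/μ) = 2π√(7168³/398600) = 6039.6 s = 100.66 min.
Node shift per orbit = (6039.6/86166) × 360° = 25.23°.
Equatorial spacing = 25.23 × 111.2 km/° = 2806 km.
At 64° latitude, spacing = 2806 × cos(64°) = 1230 km.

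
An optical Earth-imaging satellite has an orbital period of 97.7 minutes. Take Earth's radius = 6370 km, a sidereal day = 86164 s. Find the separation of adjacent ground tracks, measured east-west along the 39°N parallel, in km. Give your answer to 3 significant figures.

T = 97.7 min = 5862.0 s.
Node shift per orbit = (5862.0/86164) × 360° = 24.49°.
Equatorial spacing = 24.49 × 111.2 km/° = 2723 km.
At 39° latitude, spacing = 2723 × cos(39°) = 2116 km.

2120 km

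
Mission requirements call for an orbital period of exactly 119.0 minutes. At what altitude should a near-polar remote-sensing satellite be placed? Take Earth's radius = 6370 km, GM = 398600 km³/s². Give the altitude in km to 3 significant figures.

1640 km

T = 119.0 min = 7140.0 s.
From T = 2π√(a³/μ): a = (μ T²/4π²)^(1/3) = (398600 × 7140.0² / 4π²)^(1/3) = 8014 km.
Altitude h = a − R = 8014 − 6370 = 1644 km.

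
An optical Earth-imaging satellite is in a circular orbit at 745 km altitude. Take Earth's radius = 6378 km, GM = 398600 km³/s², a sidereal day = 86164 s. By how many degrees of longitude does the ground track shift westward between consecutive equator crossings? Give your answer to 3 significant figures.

25.0°

Semi-major axis a = 6378 + 745 = 7123 km. Period T = 2π√(a³/μ) = 2π√(7123³/398600) = 5982.8 s = 99.71 min.
During one orbit Earth rotates (5982.8 / 86164) × 360° = 25.00°.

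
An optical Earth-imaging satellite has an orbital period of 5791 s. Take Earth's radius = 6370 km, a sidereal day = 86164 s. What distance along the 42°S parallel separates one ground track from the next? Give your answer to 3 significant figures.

Node shift per orbit = (5791.0/86164) × 360° = 24.20°.
Equatorial spacing = 24.20 × 111.2 km/° = 2690 km.
At 42° latitude, spacing = 2690 × cos(42°) = 1999 km.

2000 km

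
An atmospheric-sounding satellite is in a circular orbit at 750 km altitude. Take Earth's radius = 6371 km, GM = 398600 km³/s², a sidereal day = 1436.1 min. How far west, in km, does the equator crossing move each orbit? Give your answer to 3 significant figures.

2780 km

Semi-major axis a = 6371 + 750 = 7121 km. Period T = 2π√(a³/μ) = 2π√(7121³/398600) = 5980.3 s = 99.67 min.
During one orbit Earth rotates (5980.3 / 86166) × 360° = 24.99°.
At the equator that is 24.99° × (2π·6371/360) km/° = 24.99 × 111.2 = 2778 km.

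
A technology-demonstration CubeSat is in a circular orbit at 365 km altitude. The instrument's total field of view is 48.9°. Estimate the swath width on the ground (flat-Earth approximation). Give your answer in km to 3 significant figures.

332 km

Half-angle = 48.9°/2 = 24.45°.
Swath width ≈ 2h·tan(θ/2) = 2 × 365 × tan(24.45°) = 331.9 km.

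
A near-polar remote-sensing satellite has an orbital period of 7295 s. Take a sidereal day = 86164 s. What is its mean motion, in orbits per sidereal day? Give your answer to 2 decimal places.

Orbits per sidereal day = 86164 / 7295.0 = 11.811.

11.81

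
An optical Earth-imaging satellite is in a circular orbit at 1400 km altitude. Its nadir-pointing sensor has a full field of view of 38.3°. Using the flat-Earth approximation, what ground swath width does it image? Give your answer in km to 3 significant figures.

972 km

Half-angle = 38.3°/2 = 19.15°.
Swath width ≈ 2h·tan(θ/2) = 2 × 1400 × tan(19.15°) = 972.3 km.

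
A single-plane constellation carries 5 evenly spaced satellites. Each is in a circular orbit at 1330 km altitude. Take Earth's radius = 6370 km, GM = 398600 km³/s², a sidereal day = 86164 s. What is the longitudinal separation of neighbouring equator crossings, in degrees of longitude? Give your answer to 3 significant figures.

Semi-major axis a = 6370 + 1330 = 7700 km. Period T = 2π√(a³/μ) = 2π√(7700³/398600) = 6724.3 s = 112.07 min.
Single-satellite node shift = (6724.3/86164) × 360° = 28.09°.
With 5 satellites evenly phased, successive equator crossings are 28.09/5 = 5.619° apart.

5.62°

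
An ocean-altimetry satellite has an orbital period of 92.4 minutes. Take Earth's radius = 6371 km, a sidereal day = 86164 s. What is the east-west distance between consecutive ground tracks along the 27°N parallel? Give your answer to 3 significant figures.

T = 92.4 min = 5544.0 s.
Node shift per orbit = (5544.0/86164) × 360° = 23.16°.
Equatorial spacing = 23.16 × 111.2 km/° = 2576 km.
At 27° latitude, spacing = 2576 × cos(27°) = 2295 km.

2290 km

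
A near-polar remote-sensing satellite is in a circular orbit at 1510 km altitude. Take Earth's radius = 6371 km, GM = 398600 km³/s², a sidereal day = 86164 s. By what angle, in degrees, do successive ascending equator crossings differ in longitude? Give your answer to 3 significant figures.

29.1°

Semi-major axis a = 6371 + 1510 = 7881 km. Period T = 2π√(a³/μ) = 2π√(7881³/398600) = 6962.8 s = 116.05 min.
During one orbit Earth rotates (6962.8 / 86164) × 360° = 29.09°.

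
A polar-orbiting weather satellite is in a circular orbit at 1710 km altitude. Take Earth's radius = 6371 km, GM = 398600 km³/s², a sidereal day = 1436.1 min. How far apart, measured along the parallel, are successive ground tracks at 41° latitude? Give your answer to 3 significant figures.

Semi-major axis a = 6371 + 1710 = 8081 km. Period T = 2π√(a³/μ) = 2π√(8081³/398600) = 7229.5 s = 120.49 min.
Node shift per orbit = (7229.5/86166) × 360° = 30.20°.
Equatorial spacing = 30.20 × 111.2 km/° = 3359 km.
At 41° latitude, spacing = 3359 × cos(41°) = 2535 km.

2530 km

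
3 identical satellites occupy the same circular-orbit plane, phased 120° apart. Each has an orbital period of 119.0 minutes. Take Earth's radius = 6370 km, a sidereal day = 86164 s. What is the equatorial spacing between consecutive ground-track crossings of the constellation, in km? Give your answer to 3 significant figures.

T = 119.0 min = 7140.0 s.
Single-satellite node shift = (7140.0/86164) × 360° = 29.83°.
With 3 satellites evenly phased, successive equator crossings are 29.83/3 = 9.944° apart.
That is 9.944 × 111.2 = 1106 km at the equator.

1110 km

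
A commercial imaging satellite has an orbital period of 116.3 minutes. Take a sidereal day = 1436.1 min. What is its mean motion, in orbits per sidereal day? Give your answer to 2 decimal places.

T = 116.3 min = 6978.0 s.
Orbits per sidereal day = 86166 / 6978.0 = 12.348.

12.35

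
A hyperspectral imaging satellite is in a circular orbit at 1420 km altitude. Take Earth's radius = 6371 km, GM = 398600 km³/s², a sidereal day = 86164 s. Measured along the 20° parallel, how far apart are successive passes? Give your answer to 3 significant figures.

Semi-major axis a = 6371 + 1420 = 7791 km. Period T = 2π√(a³/μ) = 2π√(7791³/398600) = 6843.9 s = 114.06 min.
Node shift per orbit = (6843.9/86164) × 360° = 28.59°.
Equatorial spacing = 28.59 × 111.2 km/° = 3180 km.
At 20° latitude, spacing = 3180 × cos(20°) = 2988 km.

2990 km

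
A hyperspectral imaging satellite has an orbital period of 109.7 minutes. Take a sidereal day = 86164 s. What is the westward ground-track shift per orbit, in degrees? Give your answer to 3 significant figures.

T = 109.7 min = 6582.0 s.
During one orbit Earth rotates (6582.0 / 86164) × 360° = 27.50°.

27.5°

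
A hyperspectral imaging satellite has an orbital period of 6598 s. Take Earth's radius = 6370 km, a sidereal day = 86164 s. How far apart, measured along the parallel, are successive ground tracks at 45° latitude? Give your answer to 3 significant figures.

2170 km

Node shift per orbit = (6598.0/86164) × 360° = 27.57°.
Equatorial spacing = 27.57 × 111.2 km/° = 3065 km.
At 45° latitude, spacing = 3065 × cos(45°) = 2167 km.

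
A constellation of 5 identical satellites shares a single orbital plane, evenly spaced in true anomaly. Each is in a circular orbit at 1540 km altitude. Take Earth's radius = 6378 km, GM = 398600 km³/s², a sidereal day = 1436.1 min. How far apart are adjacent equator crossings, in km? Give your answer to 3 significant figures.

652 km

Semi-major axis a = 6378 + 1540 = 7918 km. Period T = 2π√(a³/μ) = 2π√(7918³/398600) = 7011.9 s = 116.86 min.
Single-satellite node shift = (7011.9/86166) × 360° = 29.30°.
With 5 satellites evenly phased, successive equator crossings are 29.30/5 = 5.859° apart.
That is 5.859 × 111.3 = 652 km at the equator.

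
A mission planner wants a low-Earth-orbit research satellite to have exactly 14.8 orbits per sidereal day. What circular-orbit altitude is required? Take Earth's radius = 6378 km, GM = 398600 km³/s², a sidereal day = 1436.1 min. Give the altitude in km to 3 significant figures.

617 km

Required period T = 86166 / 14.8 = 5822.0 s.
From T = 2π√(a³/μ): a = (μ T²/4π²)^(1/3) = (398600 × 5822.0² / 4π²)^(1/3) = 6995 km.
Altitude h = a − R = 6995 − 6378 = 617 km.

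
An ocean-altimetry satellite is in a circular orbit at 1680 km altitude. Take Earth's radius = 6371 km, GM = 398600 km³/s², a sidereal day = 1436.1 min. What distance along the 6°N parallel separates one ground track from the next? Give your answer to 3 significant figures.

Semi-major axis a = 6371 + 1680 = 8051 km. Period T = 2π√(a³/μ) = 2π√(8051³/398600) = 7189.3 s = 119.82 min.
Node shift per orbit = (7189.3/86166) × 360° = 30.04°.
Equatorial spacing = 30.04 × 111.2 km/° = 3340 km.
At 6° latitude, spacing = 3340 × cos(6°) = 3322 km.

3320 km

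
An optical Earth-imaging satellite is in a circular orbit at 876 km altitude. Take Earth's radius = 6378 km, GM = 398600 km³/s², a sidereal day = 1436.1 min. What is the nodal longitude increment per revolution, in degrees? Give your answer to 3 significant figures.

Semi-major axis a = 6378 + 876 = 7254 km. Period T = 2π√(a³/μ) = 2π√(7254³/398600) = 6148.6 s = 102.48 min.
During one orbit Earth rotates (6148.6 / 86166) × 360° = 25.69°.

25.7°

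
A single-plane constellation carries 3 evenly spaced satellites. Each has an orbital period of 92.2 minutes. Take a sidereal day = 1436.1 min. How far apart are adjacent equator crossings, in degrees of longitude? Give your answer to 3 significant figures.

T = 92.2 min = 5532.0 s.
Single-satellite node shift = (5532.0/86166) × 360° = 23.11°.
With 3 satellites evenly phased, successive equator crossings are 23.11/3 = 7.704° apart.

7.70°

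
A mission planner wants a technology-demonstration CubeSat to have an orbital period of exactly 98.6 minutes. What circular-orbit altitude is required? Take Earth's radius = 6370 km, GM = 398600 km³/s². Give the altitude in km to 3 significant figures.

T = 98.6 min = 5916.0 s.
From T = 2π√(a³/μ): a = (μ T²/4π²)^(1/3) = (398600 × 5916.0² / 4π²)^(1/3) = 7070 km.
Altitude h = a − R = 7070 − 6370 = 700 km.

700 km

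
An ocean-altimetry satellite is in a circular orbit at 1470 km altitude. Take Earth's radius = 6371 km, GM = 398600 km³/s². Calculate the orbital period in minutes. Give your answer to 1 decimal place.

115.2 min

Semi-major axis a = 6371 + 1470 = 7841 km. Period T = 2π√(a³/μ) = 2π√(7841³/398600) = 6909.8 s = 115.16 min.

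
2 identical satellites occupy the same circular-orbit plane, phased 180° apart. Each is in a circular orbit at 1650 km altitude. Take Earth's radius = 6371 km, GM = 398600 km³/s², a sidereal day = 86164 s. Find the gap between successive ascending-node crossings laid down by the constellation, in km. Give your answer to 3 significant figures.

Semi-major axis a = 6371 + 1650 = 8021 km. Period T = 2π√(a³/μ) = 2π√(8021³/398600) = 7149.1 s = 119.15 min.
Single-satellite node shift = (7149.1/86164) × 360° = 29.87°.
With 2 satellites evenly phased, successive equator crossings are 29.87/2 = 14.935° apart.
That is 14.935 × 111.2 = 1661 km at the equator.

1660 km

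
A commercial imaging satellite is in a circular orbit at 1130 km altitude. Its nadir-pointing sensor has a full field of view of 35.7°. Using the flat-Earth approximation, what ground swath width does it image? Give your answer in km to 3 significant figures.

Half-angle = 35.7°/2 = 17.85°.
Swath width ≈ 2h·tan(θ/2) = 2 × 1130 × tan(17.85°) = 727.8 km.

728 km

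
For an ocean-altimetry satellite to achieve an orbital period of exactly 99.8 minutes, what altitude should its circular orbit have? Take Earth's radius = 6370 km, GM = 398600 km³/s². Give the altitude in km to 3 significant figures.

757 km

T = 99.8 min = 5988.0 s.
From T = 2π√(a³/μ): a = (μ T²/4π²)^(1/3) = (398600 × 5988.0² / 4π²)^(1/3) = 7127 km.
Altitude h = a − R = 7127 − 6370 = 757 km.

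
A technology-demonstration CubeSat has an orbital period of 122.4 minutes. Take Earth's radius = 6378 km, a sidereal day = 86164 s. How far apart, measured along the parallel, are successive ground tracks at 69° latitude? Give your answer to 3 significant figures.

1220 km

T = 122.4 min = 7344.0 s.
Node shift per orbit = (7344.0/86164) × 360° = 30.68°.
Equatorial spacing = 30.68 × 111.3 km/° = 3416 km.
At 69° latitude, spacing = 3416 × cos(69°) = 1224 km.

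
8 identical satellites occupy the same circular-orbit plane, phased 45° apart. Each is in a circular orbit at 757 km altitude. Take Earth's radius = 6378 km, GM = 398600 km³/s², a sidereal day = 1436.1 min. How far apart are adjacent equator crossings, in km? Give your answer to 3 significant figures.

Semi-major axis a = 6378 + 757 = 7135 km. Period T = 2π√(a³/μ) = 2π√(7135³/398600) = 5997.9 s = 99.97 min.
Single-satellite node shift = (5997.9/86166) × 360° = 25.06°.
With 8 satellites evenly phased, successive equator crossings are 25.06/8 = 3.132° apart.
That is 3.132 × 111.3 = 349 km at the equator.

349 km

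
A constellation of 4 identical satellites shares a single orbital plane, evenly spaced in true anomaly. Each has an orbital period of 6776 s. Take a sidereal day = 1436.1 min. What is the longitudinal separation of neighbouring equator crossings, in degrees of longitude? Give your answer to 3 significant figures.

Single-satellite node shift = (6776.0/86166) × 360° = 28.31°.
With 4 satellites evenly phased, successive equator crossings are 28.31/4 = 7.078° apart.

7.08°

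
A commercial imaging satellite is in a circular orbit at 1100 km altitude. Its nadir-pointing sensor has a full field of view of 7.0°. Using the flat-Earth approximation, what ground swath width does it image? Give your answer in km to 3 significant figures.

Half-angle = 7.0°/2 = 3.5°.
Swath width ≈ 2h·tan(θ/2) = 2 × 1100 × tan(3.5°) = 134.6 km.

135 km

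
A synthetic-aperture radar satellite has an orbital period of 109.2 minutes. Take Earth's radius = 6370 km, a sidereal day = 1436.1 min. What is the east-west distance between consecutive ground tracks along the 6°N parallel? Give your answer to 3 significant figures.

3030 km

T = 109.2 min = 6552.0 s.
Node shift per orbit = (6552.0/86166) × 360° = 27.37°.
Equatorial spacing = 27.37 × 111.2 km/° = 3043 km.
At 6° latitude, spacing = 3043 × cos(6°) = 3027 km.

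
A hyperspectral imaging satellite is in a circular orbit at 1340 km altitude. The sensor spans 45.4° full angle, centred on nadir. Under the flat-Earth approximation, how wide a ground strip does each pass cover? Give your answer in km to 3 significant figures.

1120 km

Half-angle = 45.4°/2 = 22.7°.
Swath width ≈ 2h·tan(θ/2) = 2 × 1340 × tan(22.7°) = 1121.1 km.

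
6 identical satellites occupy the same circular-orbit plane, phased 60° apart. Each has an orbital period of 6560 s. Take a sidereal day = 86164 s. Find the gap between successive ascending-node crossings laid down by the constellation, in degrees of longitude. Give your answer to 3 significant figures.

4.57°

Single-satellite node shift = (6560.0/86164) × 360° = 27.41°.
With 6 satellites evenly phased, successive equator crossings are 27.41/6 = 4.568° apart.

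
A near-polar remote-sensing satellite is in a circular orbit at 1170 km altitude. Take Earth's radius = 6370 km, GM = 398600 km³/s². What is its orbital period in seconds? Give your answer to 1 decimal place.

Semi-major axis a = 6370 + 1170 = 7540 km. Period T = 2π√(a³/μ) = 2π√(7540³/398600) = 6515.8 s = 108.60 min.

6515.8 seconds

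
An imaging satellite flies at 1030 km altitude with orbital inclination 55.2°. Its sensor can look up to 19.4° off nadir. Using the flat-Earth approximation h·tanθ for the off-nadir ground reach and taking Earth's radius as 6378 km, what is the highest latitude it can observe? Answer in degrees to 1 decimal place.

For a prograde orbit the ground track reaches latitude ±i = ±55.2°.
Sensor half-swath on the ground ≈ 1030·tan(19.4°) = 363 km = 3.26° of latitude.
Maximum observable latitude ≈ 55.2 + 3.26 = 58.5°.

58.5°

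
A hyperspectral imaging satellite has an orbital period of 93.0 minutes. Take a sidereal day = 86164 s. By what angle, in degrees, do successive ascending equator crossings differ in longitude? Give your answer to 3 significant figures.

23.3°

T = 93.0 min = 5580.0 s.
During one orbit Earth rotates (5580.0 / 86164) × 360° = 23.31°.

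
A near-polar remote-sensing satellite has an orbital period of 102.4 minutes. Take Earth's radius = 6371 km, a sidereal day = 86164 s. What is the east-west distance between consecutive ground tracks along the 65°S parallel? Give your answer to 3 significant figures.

1210 km

T = 102.4 min = 6144.0 s.
Node shift per orbit = (6144.0/86164) × 360° = 25.67°.
Equatorial spacing = 25.67 × 111.2 km/° = 2854 km.
At 65° latitude, spacing = 2854 × cos(65°) = 1206 km.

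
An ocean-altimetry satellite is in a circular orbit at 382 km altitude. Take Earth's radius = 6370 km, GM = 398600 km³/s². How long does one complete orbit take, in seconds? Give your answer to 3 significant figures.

5520 seconds

Semi-major axis a = 6370 + 382 = 6752 km. Period T = 2π√(a³/μ) = 2π√(6752³/398600) = 5521.5 s = 92.03 min.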